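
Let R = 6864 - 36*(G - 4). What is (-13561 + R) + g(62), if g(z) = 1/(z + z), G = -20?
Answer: -723291/124 ≈ -5833.0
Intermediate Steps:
g(z) = 1/(2*z)
R = 7728 (R = 6864 - 36*(-20 - 4) = 6864 - 36*(-24) = 6864 - 1*(-864) = 6864 + 864 = 7728)
(-13561 + R) + g(62) = (-13561 + 7728) + (½)/62 = -5833 + (½)*(1/62) = -5833 + 1/124 = -723291/124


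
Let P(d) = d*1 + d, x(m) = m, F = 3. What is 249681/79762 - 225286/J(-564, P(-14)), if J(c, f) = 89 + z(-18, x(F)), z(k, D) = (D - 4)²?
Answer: -8973395321/3589290 ≈ -2500.0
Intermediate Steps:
z(k, D) = (-4 + D)²
P(d) = 2*d (P(d) = d + d = 2*d)
J(c, f) = 90 (J(c, f) = 89 + (-4 + 3)² = 89 + (-1)² = 89 + 1 = 90)
249681/79762 - 225286/J(-564, P(-14)) = 249681/79762 - 225286/90 = 249681*(1/79762) - 225286*1/90 = 249681/79762 - 112643/45 = -8973395321/3589290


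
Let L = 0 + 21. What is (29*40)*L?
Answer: 24360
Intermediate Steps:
L = 21
(29*40)*L = (29*40)*21 = 1160*21 = 24360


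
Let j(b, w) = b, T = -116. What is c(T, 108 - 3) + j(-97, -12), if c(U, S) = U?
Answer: -213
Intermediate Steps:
c(T, 108 - 3) + j(-97, -12) = -116 - 97 = -213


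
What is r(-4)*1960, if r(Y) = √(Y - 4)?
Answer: 3920*I*√2 ≈ 5543.7*I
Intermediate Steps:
r(Y) = √(-4 + Y)
r(-4)*1960 = √(-4 - 4)*1960 = √(-8)*1960 = (2*I*√2)*1960 = 3920*I*√2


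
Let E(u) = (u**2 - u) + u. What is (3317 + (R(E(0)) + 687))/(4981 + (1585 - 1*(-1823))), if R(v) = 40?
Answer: 4044/8389 ≈ 0.48206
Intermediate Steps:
E(u) = u**2
(3317 + (R(E(0)) + 687))/(4981 + (1585 - 1*(-1823))) = (3317 + (40 + 687))/(4981 + (1585 - 1*(-1823))) = (3317 + 727)/(4981 + (1585 + 1823)) = 4044/(4981 + 3408) = 4044/8389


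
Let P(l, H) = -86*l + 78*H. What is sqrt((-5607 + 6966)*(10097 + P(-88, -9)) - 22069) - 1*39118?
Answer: -39118 + 2*sqrt(5757662) ≈ -34319.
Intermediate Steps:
sqrt((-5607 + 6966)*(10097 + P(-88, -9)) - 22069) - 1*39118 = sqrt((-5607 + 6966)*(10097 + (-86*(-88) + 78*(-9))) - 22069) - 1*39118 = sqrt(1359*(10097 + (7568 - 702)) - 22069) - 39118 = sqrt(1359*(10097 + 6866) - 22069) - 39118 = sqrt(1359*16963 - 22069) - 39118 = sqrt(23052717 - 22069) - 39118 = sqrt(23030648) - 39118 = 2*sqrt(5757662) - 39118 = -39118 + 2*sqrt(5757662)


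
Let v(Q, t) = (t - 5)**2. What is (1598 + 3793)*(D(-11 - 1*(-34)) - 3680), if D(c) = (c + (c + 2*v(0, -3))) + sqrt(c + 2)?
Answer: -18873891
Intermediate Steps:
v(Q, t) = (-5 + t)**2
D(c) = 128 + sqrt(2 + c) + 2*c (D(c) = (c + (c + 2*(-5 - 3)**2)) + sqrt(c + 2) = (c + (c + 2*(-8)**2)) + sqrt(2 + c) = (c + (c + 2*64)) + sqrt(2 + c) = (c + (c + 128)) + sqrt(2 + c) = (c + (128 + c)) + sqrt(2 + c) = (128 + 2*c) + sqrt(2 + c) = 128 + sqrt(2 + c) + 2*c)
(1598 + 3793)*(D(-11 - 1*(-34)) - 3680) = (1598 + 3793)*((128 + sqrt(2 + (-11 - 1*(-34))) + 2*(-11 - 1*(-34))) - 3680) = 5391*((128 + sqrt(2 + (-11 + 34)) + 2*(-11 + 34)) - 3680) = 5391*((128 + sqrt(2 + 23) + 2*23) - 3680) = 5391*((128 + sqrt(25) + 46) - 3680) = 5391*((128 + 5 + 46) - 3680) = 5391*(179 - 3680) = 5391*(-3501) = -18873891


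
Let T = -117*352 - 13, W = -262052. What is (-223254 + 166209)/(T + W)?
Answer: 19015/101083 ≈ 0.18811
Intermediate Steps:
T = -41197 (T = -41184 - 13 = -41197)
(-223254 + 166209)/(T + W) = (-223254 + 166209)/(-41197 - 262052) = -57045/(-303249) = -57045*(-1/303249) = 19015/101083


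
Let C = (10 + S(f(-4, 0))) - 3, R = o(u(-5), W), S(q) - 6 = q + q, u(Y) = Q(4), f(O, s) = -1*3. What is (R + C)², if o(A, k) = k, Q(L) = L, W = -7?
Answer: 0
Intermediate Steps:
f(O, s) = -3
u(Y) = 4
S(q) = 6 + 2*q (S(q) = 6 + (q + q) = 6 + 2*q)
R = -7
C = 7 (C = (10 + (6 + 2*(-3))) - 3 = (10 + (6 - 6)) - 3 = (10 + 0) - 3 = 10 - 3 = 7)
(R + C)² = (-7 + 7)² = 0² = 0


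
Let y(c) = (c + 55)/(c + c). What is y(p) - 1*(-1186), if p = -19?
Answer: 22516/19 ≈ 1185.1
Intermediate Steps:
y(c) = (55 + c)/(2*c) (y(c) = (55 + c)/((2*c)) = (55 + c)*(1/(2*c)) = (55 + c)/(2*c))
y(p) - 1*(-1186) = (½)*(55 - 19)/(-19) - 1*(-1186) = (½)*(-1/19)*36 + 1186 = -18/19 + 1186 = 22516/19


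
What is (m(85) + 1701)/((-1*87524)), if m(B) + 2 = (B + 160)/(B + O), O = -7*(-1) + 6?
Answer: -3403/175048 ≈ -0.019440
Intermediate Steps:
O = 13 (O = 7 + 6 = 13)
m(B) = -2 + (160 + B)/(13 + B) (m(B) = -2 + (B + 160)/(B + 13) = -2 + (160 + B)/(13 + B))
(m(85) + 1701)/((-1*87524)) = ((134 - 1*85)/(13 + 85) + 1701)/((-1*87524)) = ((134 - 85)/98 + 1701)/(-87524) = ((1/98)*49 + 1701)*(-1/87524) = (1/2 + 1701)*(-1/87524) = (3403/2)*(-1/87524) = -3403/175048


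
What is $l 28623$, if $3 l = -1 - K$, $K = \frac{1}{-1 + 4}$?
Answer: $- \frac{38164}{3} \approx -12721.0$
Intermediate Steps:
$K = \frac{1}{3} \approx 0.33333$
$l = - \frac{4}{9}$ ($l = \frac{-1 - \frac{1}{3}}{3} = \frac{1}{3} \left(- \frac{4}{3}\right) = - \frac{4}{9} \approx -0.44444$)
$l 28623 = \left(- \frac{4}{9}\right) 28623 = - \frac{38164}{3}$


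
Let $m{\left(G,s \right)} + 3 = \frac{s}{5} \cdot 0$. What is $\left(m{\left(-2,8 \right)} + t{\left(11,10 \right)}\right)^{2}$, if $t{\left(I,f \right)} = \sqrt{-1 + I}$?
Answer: $\left(3 - \sqrt{10}\right)^{2} \approx 0.026334$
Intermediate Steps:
$m{\left(G,s \right)} = -3$ ($m{\left(G,s \right)} = -3 + \frac{s}{5} \cdot 0 = -3 + 0 = -3$)
$\left(m{\left(-2,8 \right)} + t{\left(11,10 \right)}\right)^{2} = \left(-3 + \sqrt{-1 + 11}\right)^{2} = \left(-3 + \sqrt{10}\right)^{2}$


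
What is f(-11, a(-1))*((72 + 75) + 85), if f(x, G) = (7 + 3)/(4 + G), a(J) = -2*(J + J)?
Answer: 290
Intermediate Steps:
a(J) = -4*J
f(x, G) = 10/(4 + G)
f(-11, a(-1))*((72 + 75) + 85) = (10/(4 - 4*(-1)))*((72 + 75) + 85) = (10/(4 + 4))*(147 + 85) = (10/8)*232 = (10*(⅛))*232 = (5/4)*232 = 290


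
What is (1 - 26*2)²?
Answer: 2601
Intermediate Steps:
(1 - 26*2)² = (1 - 52)² = (-51)² = 2601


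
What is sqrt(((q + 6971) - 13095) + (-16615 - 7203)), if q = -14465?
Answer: 11*I*sqrt(367) ≈ 210.73*I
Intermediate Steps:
sqrt(((q + 6971) - 13095) + (-16615 - 7203)) = sqrt(((-14465 + 6971) - 13095) + (-16615 - 7203)) = sqrt((-7494 - 13095) - 23818) = sqrt(-20589 - 23818) = sqrt(-44407) = 11*I*sqrt(367)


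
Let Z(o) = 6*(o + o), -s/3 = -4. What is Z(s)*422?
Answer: 60768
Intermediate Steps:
s = 12 (s = -3*(-4) = 12)
Z(o) = 12*o (Z(o) = 6*(2*o) = 12*o)
Z(s)*422 = (12*12)*422 = 144*422 = 60768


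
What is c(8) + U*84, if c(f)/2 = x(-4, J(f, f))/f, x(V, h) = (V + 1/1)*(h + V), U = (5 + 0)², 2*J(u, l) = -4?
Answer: 4209/2 ≈ 2104.5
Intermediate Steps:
J(u, l) = -2 (J(u, l) = (½)*(-4) = -2)
U = 25 (U = 5² = 25)
x(V, h) = (1 + V)*(V + h) (x(V, h) = (V + 1)*(V + h) = (1 + V)*(V + h))
c(f) = 36/f (c(f) = 2*((-4 - 2 + (-4)² - 4*(-2))/f) = 2*((-4 - 2 + 16 + 8)/f) = 2*(18/f) = 36/f)
c(8) + U*84 = 36/8 + 25*84 = 36*(⅛) + 2100 = 9/2 + 2100 = 4209/2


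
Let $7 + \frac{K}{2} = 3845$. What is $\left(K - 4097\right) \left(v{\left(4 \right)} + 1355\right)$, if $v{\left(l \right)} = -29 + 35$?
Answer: $4871019$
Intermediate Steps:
$K = 7676$ ($K = -14 + 2 \cdot 3845 = -14 + 7690 = 7676$)
$v{\left(l \right)} = 6$
$\left(K - 4097\right) \left(v{\left(4 \right)} + 1355\right) = \left(7676 - 4097\right) \left(6 + 1355\right) = 3579 \cdot 1361 = 4871019$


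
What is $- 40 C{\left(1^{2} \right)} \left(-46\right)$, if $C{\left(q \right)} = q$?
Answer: $1840$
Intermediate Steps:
$- 40 C{\left(1^{2} \right)} \left(-46\right) = - 40 \cdot 1^{2} \left(-46\right) = \left(-40\right) 1 \left(-46\right) = \left(-40\right) \left(-46\right) = 1840$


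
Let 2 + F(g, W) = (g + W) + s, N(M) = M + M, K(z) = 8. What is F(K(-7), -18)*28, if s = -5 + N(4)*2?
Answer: -28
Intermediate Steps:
N(M) = 2*M
s = 11 (s = -5 + (2*4)*2 = -5 + 8*2 = -5 + 16 = 11)
F(g, W) = 9 + W + g (F(g, W) = -2 + ((g + W) + 11) = -2 + ((W + g) + 11) = -2 + (11 + W + g) = 9 + W + g)
F(K(-7), -18)*28 = (9 - 18 + 8)*28 = -1*28 = -28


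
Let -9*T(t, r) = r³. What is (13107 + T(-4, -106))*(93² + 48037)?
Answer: 74200783594/9 ≈ 8.2445e+9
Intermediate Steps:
T(t, r) = -r³/9
(13107 + T(-4, -106))*(93² + 48037) = (13107 - ⅑*(-106)³)*(93² + 48037) = (13107 - ⅑*(-1191016))*(8649 + 48037) = (13107 + 1191016/9)*56686 = (1308979/9)*56686 = 74200783594/9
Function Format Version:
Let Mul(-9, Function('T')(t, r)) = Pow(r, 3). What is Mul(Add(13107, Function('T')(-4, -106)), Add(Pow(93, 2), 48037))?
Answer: Rational(74200783594, 9) ≈ 8.2445e+9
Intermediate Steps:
Function('T')(t, r) = Mul(Rational(-1, 9), Pow(r, 3))
Mul(Add(13107, Function('T')(-4, -106)), Add(Pow(93, 2), 48037)) = Mul(Add(13107, Mul(Rational(-1, 9), Pow(-106, 3))), Add(Pow(93, 2), 48037)) = Mul(Add(13107, Mul(Rational(-1, 9), -1191016)), Add(8649, 48037)) = Mul(Add(13107, Rational(1191016, 9)), 56686) = Mul(Rational(1308979, 9), 56686) = Rational(74200783594, 9)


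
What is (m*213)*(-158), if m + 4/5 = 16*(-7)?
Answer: 18980856/5 ≈ 3.7962e+6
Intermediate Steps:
m = -564/5 (m = -⅘ + 16*(-7) = -⅘ - 112 = -564/5 ≈ -112.80)
(m*213)*(-158) = -564/5*213*(-158) = -120132/5*(-158) = 18980856/5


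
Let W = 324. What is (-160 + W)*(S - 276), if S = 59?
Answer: -35588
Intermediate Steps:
(-160 + W)*(S - 276) = (-160 + 324)*(59 - 276) = 164*(-217) = -35588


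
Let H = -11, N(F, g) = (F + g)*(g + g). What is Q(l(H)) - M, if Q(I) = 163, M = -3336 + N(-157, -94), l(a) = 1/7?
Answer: -43689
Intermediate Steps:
N(F, g) = 2*g*(F + g) (N(F, g) = (F + g)*(2*g) = 2*g*(F + g))
l(a) = ⅐
M = 43852 (M = -3336 + 2*(-94)*(-157 - 94) = -3336 + 2*(-94)*(-251) = -3336 + 47188 = 43852)
Q(l(H)) - M = 163 - 1*43852 = 163 - 43852 = -43689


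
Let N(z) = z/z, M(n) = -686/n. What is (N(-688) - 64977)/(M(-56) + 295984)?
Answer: -259904/1183985 ≈ -0.21952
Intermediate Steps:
N(z) = 1
(N(-688) - 64977)/(M(-56) + 295984) = (1 - 64977)/(-686/(-56) + 295984) = -64976/(-686*(-1/56) + 295984) = -64976/(49/4 + 295984) = -64976/1183985/4 = -64976*4/1183985 = -259904/1183985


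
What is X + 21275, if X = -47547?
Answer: -26272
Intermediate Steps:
X + 21275 = -47547 + 21275 = -26272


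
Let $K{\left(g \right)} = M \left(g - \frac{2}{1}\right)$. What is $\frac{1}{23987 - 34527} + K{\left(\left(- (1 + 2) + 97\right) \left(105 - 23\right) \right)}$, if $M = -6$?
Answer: $- \frac{487327441}{10540} \approx -46236.0$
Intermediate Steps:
$K{\left(g \right)} = 12 - 6 g$ ($K{\left(g \right)} = - 6 \left(g - \frac{2}{1}\right) = - 6 \left(g - 2\right) = - 6 \left(-2 + g\right) = 12 - 6 g$)
$\frac{1}{23987 - 34527} + K{\left(\left(- (1 + 2) + 97\right) \left(105 - 23\right) \right)} = \frac{1}{23987 - 34527} + \left(12 - 6 \left(- (1 + 2) + 97\right) \left(105 - 23\right)\right) = \frac{1}{-10540} + \left(12 - 6 \left(\left(-1\right) 3 + 97\right) 82\right) = - \frac{1}{10540} + \left(12 - 6 \left(-3 + 97\right) 82\right) = - \frac{1}{10540} + \left(12 - 6 \cdot 94 \cdot 82\right) = - \frac{1}{10540} + \left(12 - 46248\right) = - \frac{1}{10540} - 46236 = - \frac{487327441}{10540}$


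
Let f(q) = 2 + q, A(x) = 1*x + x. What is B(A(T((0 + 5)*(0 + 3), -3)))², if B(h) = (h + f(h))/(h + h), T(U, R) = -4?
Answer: 49/64 ≈ 0.76563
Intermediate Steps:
A(x) = 2*x (A(x) = x + x = 2*x)
B(h) = (2 + 2*h)/(2*h) (B(h) = (h + (2 + h))/(h + h) = (2 + 2*h)/((2*h)) = (2 + 2*h)*(1/(2*h)) = (2 + 2*h)/(2*h))
B(A(T((0 + 5)*(0 + 3), -3)))² = ((1 + 2*(-4))/((2*(-4))))² = ((1 - 8)/(-8))² = (-⅛*(-7))² = (7/8)² = 49/64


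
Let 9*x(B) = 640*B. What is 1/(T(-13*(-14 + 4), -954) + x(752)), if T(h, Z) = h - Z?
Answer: 9/491036 ≈ 1.8329e-5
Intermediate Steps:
x(B) = 640*B/9 (x(B) = (640*B)/9 = 640*B/9)
1/(T(-13*(-14 + 4), -954) + x(752)) = 1/((-13*(-14 + 4) - 1*(-954)) + (640/9)*752) = 1/((-13*(-10) + 954) + 481280/9) = 1/((130 + 954) + 481280/9) = 1/(1084 + 481280/9) = 1/(491036/9) = 9/491036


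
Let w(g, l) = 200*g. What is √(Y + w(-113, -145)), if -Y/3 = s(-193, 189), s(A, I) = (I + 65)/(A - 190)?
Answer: I*√3314879554/383 ≈ 150.33*I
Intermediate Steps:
s(A, I) = (65 + I)/(-190 + A)
Y = 762/383 (Y = -3*(65 + 189)/(-190 - 193) = -3*254/(-383) = -(-3)*254/383 = -3*(-254/383) = 762/383 ≈ 1.9896)
√(Y + w(-113, -145)) = √(762/383 + 200*(-113)) = √(762/383 - 22600) = √(-8655038/383) = I*√3314879554/383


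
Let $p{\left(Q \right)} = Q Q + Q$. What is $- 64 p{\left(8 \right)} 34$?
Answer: $-156672$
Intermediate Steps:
$p{\left(Q \right)} = Q + Q^{2}$ ($p{\left(Q \right)} = Q^{2} + Q = Q + Q^{2}$)
$- 64 p{\left(8 \right)} 34 = - 64 \cdot 8 \left(1 + 8\right) 34 = - 64 \cdot 8 \cdot 9 \cdot 34 = \left(-64\right) 72 \cdot 34 = \left(-4608\right) 34 = -156672$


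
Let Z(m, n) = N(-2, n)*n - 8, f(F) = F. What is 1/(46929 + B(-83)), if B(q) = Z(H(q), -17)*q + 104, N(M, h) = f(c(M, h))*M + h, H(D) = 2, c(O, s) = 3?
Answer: 1/15244 ≈ 6.5600e-5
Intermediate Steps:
N(M, h) = h + 3*M (N(M, h) = 3*M + h = h + 3*M)
Z(m, n) = -8 + n*(-6 + n) (Z(m, n) = (n + 3*(-2))*n - 8 = (n - 6)*n - 8 = (-6 + n)*n - 8 = n*(-6 + n) - 8 = -8 + n*(-6 + n))
B(q) = 104 + 383*q (B(q) = (-8 - 17*(-6 - 17))*q + 104 = (-8 - 17*(-23))*q + 104 = (-8 + 391)*q + 104 = 383*q + 104 = 104 + 383*q)
1/(46929 + B(-83)) = 1/(46929 + (104 + 383*(-83))) = 1/(46929 + (104 - 31789)) = 1/(46929 - 31685) = 1/15244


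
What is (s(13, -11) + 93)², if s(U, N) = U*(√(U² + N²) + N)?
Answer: 51510 - 1300*√290 ≈ 29372.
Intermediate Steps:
s(U, N) = U*(N + √(N² + U²)) (s(U, N) = U*(√(N² + U²) + N) = U*(N + √(N² + U²)))
(s(13, -11) + 93)² = (13*(-11 + √((-11)² + 13²)) + 93)² = (13*(-11 + √(121 + 169)) + 93)² = (13*(-11 + √290) + 93)² = ((-143 + 13*√290) + 93)² = (-50 + 13*√290)²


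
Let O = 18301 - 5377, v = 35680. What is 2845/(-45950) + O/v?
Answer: 2461741/8197480 ≈ 0.30030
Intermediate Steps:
O = 12924
2845/(-45950) + O/v = 2845/(-45950) + 12924/35680 = 2845*(-1/45950) + 12924*(1/35680) = -569/9190 + 3231/8920 = 2461741/8197480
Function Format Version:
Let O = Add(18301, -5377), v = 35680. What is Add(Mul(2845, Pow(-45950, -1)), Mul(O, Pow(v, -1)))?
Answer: Rational(2461741, 8197480) ≈ 0.30030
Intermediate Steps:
O = 12924
Add(Mul(2845, Pow(-45950, -1)), Mul(O, Pow(v, -1))) = Add(Mul(2845, Pow(-45950, -1)), Mul(12924, Pow(35680, -1))) = Add(Mul(2845, Rational(-1, 45950)), Mul(12924, Rational(1, 35680))) = Add(Rational(-569, 9190), Rational(3231, 8920)) = Rational(2461741, 8197480)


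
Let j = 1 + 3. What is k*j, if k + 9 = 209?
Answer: 800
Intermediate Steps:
j = 4
k = 200 (k = -9 + 209 = 200)
k*j = 200*4 = 800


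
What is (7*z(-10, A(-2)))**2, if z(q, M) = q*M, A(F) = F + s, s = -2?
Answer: 78400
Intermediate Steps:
A(F) = -2 + F (A(F) = F - 2 = -2 + F)
z(q, M) = M*q
(7*z(-10, A(-2)))**2 = (7*((-2 - 2)*(-10)))**2 = (7*(-4*(-10)))**2 = (7*40)**2 = 280**2 = 78400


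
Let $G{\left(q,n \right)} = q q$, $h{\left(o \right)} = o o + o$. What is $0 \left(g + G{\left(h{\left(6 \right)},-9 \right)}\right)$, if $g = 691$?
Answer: $0$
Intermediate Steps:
$h{\left(o \right)} = o + o^{2}$ ($h{\left(o \right)} = o^{2} + o = o + o^{2}$)
$G{\left(q,n \right)} = q^{2}$
$0 \left(g + G{\left(h{\left(6 \right)},-9 \right)}\right) = 0 \left(691 + \left(6 \left(1 + 6\right)\right)^{2}\right) = 0 \left(691 + \left(6 \cdot 7\right)^{2}\right) = 0 \left(691 + 42^{2}\right) = 0 \left(691 + 1764\right) = 0 \cdot 2455 = 0$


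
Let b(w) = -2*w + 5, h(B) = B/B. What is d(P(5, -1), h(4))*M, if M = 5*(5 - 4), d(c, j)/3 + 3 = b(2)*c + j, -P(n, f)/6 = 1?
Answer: -120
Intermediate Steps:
P(n, f) = -6 (P(n, f) = -6*1 = -6)
h(B) = 1
b(w) = 5 - 2*w
d(c, j) = -9 + 3*c + 3*j (d(c, j) = -9 + 3*((5 - 2*2)*c + j) = -9 + 3*((5 - 4)*c + j) = -9 + 3*(1*c + j) = -9 + 3*(c + j) = -9 + (3*c + 3*j) = -9 + 3*c + 3*j)
M = 5 (M = 5*1 = 5)
d(P(5, -1), h(4))*M = (-9 + 3*(-6) + 3*1)*5 = (-9 - 18 + 3)*5 = -24*5 = -120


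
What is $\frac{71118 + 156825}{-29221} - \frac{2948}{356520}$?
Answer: $- \frac{20338095467}{2604467730} \approx -7.8089$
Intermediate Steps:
$\frac{71118 + 156825}{-29221} - \frac{2948}{356520} = 227943 \left(- \frac{1}{29221}\right) - \frac{737}{89130} = - \frac{227943}{29221} - \frac{737}{89130} = - \frac{20338095467}{2604467730}$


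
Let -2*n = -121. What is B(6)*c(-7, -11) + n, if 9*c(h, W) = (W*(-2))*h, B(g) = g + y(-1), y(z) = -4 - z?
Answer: 55/6 ≈ 9.1667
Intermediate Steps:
B(g) = -3 + g (B(g) = g + (-4 - 1*(-1)) = g + (-4 + 1) = g - 3 = -3 + g)
c(h, W) = -2*W*h/9 (c(h, W) = ((W*(-2))*h)/9 = ((-2*W)*h)/9 = (-2*W*h)/9 = -2*W*h/9)
n = 121/2 (n = -½*(-121) = 121/2 ≈ 60.500)
B(6)*c(-7, -11) + n = (-3 + 6)*(-2/9*(-11)*(-7)) + 121/2 = 3*(-154/9) + 121/2 = -154/3 + 121/2 = 55/6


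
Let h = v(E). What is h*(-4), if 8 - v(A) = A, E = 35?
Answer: 108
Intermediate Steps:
v(A) = 8 - A
h = -27 (h = 8 - 1*35 = 8 - 35 = -27)
h*(-4) = -27*(-4) = 108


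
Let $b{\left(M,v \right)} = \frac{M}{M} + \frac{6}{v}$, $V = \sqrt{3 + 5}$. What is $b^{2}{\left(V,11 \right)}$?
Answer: $\frac{289}{121} \approx 2.3884$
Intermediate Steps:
$V = 2 \sqrt{2}$ ($V = \sqrt{8} = 2 \sqrt{2} \approx 2.8284$)
$b{\left(M,v \right)} = 1 + \frac{6}{v}$
$b^{2}{\left(V,11 \right)} = \left(\frac{6 + 11}{11}\right)^{2} = \left(\frac{1}{11} \cdot 17\right)^{2} = \left(\frac{17}{11}\right)^{2} = \frac{289}{121}$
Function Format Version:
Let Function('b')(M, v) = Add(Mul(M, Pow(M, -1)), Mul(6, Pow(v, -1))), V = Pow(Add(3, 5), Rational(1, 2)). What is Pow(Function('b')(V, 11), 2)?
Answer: Rational(289, 121) ≈ 2.3884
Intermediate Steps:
V = Mul(2, Pow(2, Rational(1, 2))) (V = Pow(8, Rational(1, 2)) = Mul(2, Pow(2, Rational(1, 2))) ≈ 2.8284)
Function('b')(M, v) = Add(1, Mul(6, Pow(v, -1)))
Pow(Function('b')(V, 11), 2) = Pow(Mul(Pow(11, -1), Add(6, 11)), 2) = Pow(Mul(Rational(1, 11), 17), 2) = Pow(Rational(17, 11), 2) = Rational(289, 121)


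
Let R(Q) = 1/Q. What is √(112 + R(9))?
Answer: √1009/3 ≈ 10.588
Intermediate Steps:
√(112 + R(9)) = √(112 + 1/9) = √(112 + ⅑) = √(1009/9) = √1009/3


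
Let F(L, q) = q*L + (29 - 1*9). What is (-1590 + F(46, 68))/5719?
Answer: 82/301 ≈ 0.27243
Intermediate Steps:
F(L, q) = 20 + L*q (F(L, q) = L*q + (29 - 9) = L*q + 20 = 20 + L*q)
(-1590 + F(46, 68))/5719 = (-1590 + (20 + 46*68))/5719 = (-1590 + (20 + 3128))*(1/5719) = (-1590 + 3148)*(1/5719) = 1558*(1/5719) = 82/301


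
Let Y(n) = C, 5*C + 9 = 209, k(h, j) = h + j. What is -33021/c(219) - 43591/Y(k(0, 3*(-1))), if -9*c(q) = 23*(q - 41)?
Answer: -83286997/81880 ≈ -1017.2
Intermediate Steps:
c(q) = 943/9 - 23*q/9 (c(q) = -23*(q - 41)/9 = -23*(-41 + q)/9 = -(-943 + 23*q)/9 = 943/9 - 23*q/9)
C = 40 (C = -9/5 + (⅕)*209 = -9/5 + 209/5 = 40)
Y(n) = 40
-33021/c(219) - 43591/Y(k(0, 3*(-1))) = -33021/(943/9 - 23/9*219) - 43591/40 = -33021/(943/9 - 1679/3) - 43591*1/40 = -33021/(-4094/9) - 43591/40 = -33021*(-9/4094) - 43591/40 = 297189/4094 - 43591/40 = -83286997/81880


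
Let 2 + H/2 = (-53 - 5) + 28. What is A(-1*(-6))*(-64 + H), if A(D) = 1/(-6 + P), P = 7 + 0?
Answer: -128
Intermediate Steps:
P = 7
A(D) = 1 (A(D) = 1/(-6 + 7) = 1/1 = 1)
H = -64 (H = -4 + 2*((-53 - 5) + 28) = -4 + 2*(-58 + 28) = -4 + 2*(-30) = -4 - 60 = -64)
A(-1*(-6))*(-64 + H) = 1*(-64 - 64) = 1*(-128) = -128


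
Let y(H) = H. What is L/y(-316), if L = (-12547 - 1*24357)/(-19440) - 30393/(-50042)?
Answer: -19043671/2401640685 ≈ -0.0079294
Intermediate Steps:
L = 76174684/30400515 (L = (-12547 - 24357)*(-1/19440) - 30393*(-1/50042) = -36904*(-1/19440) + 30393/50042 = 4613/2430 + 30393/50042 = 76174684/30400515 ≈ 2.5057)
L/y(-316) = (76174684/30400515)/(-316) = (76174684/30400515)*(-1/316) = -19043671/2401640685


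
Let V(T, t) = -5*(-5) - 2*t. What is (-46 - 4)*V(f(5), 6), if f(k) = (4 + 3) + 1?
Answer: -650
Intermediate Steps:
f(k) = 8 (f(k) = 7 + 1 = 8)
V(T, t) = 25 - 2*t
(-46 - 4)*V(f(5), 6) = (-46 - 4)*(25 - 2*6) = -50*(25 - 12) = -50*13 = -650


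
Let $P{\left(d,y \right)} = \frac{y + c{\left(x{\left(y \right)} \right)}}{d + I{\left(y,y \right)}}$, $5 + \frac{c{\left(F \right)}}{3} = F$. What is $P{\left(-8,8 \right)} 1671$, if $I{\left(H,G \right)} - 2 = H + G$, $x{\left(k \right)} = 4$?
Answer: $\frac{1671}{2} \approx 835.5$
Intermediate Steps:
$I{\left(H,G \right)} = 2 + G + H$ ($I{\left(H,G \right)} = 2 + \left(H + G\right) = 2 + \left(G + H\right) = 2 + G + H$)
$c{\left(F \right)} = -15 + 3 F$
$P{\left(d,y \right)} = \frac{-3 + y}{2 + d + 2 y}$ ($P{\left(d,y \right)} = \frac{y + \left(-15 + 3 \cdot 4\right)}{d + \left(2 + y + y\right)} = \frac{y + \left(-15 + 12\right)}{d + \left(2 + 2 y\right)} = \frac{y - 3}{2 + d + 2 y} = \frac{-3 + y}{2 + d + 2 y}$)
$P{\left(-8,8 \right)} 1671 = \frac{-3 + 8}{2 - 8 + 2 \cdot 8} \cdot 1671 = \frac{1}{2 - 8 + 16} \cdot 5 \cdot 1671 = \frac{1}{10} \cdot 5 \cdot 1671 = \frac{1}{2} \cdot 1671 = \frac{1671}{2}$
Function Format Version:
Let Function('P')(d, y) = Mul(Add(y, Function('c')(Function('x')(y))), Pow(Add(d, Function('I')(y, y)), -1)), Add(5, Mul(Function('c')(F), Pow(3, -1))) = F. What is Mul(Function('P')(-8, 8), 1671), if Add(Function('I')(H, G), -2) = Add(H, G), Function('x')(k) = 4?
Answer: Rational(1671, 2) ≈ 835.50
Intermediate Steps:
Function('I')(H, G) = Add(2, G, H) (Function('I')(H, G) = Add(2, Add(H, G)) = Add(2, Add(G, H)) = Add(2, G, H))
Function('c')(F) = Add(-15, Mul(3, F))
Function('P')(d, y) = Mul(Pow(Add(2, d, Mul(2, y)), -1), Add(-3, y)) (Function('P')(d, y) = Mul(Add(y, Add(-15, Mul(3, 4))), Pow(Add(d, Add(2, y, y)), -1)) = Mul(Add(y, Add(-15, 12)), Pow(Add(d, Add(2, Mul(2, y))), -1)) = Mul(Add(y, -3), Pow(Add(2, d, Mul(2, y)), -1)) = Mul(Add(-3, y), Pow(Add(2, d, Mul(2, y)), -1)) = Mul(Pow(Add(2, d, Mul(2, y)), -1), Add(-3, y)))
Mul(Function('P')(-8, 8), 1671) = Mul(Mul(Pow(Add(2, -8, Mul(2, 8)), -1), Add(-3, 8)), 1671) = Mul(Mul(Pow(Add(2, -8, 16), -1), 5), 1671) = Mul(Mul(Pow(10, -1), 5), 1671) = Mul(Mul(Rational(1, 10), 5), 1671) = Mul(Rational(1, 2), 1671) = Rational(1671, 2)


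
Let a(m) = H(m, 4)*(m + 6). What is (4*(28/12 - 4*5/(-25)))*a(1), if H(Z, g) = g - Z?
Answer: 1316/5 ≈ 263.20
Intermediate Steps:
a(m) = (4 - m)*(6 + m) (a(m) = (4 - m)*(m + 6) = (4 - m)*(6 + m))
(4*(28/12 - 4*5/(-25)))*a(1) = (4*(28/12 - 4*5/(-25)))*(-(-4 + 1)*(6 + 1)) = (4*(28*(1/12) - 20*(-1/25)))*(-1*(-3)*7) = (4*(7/3 + ⅘))*21 = (4*(47/15))*21 = (188/15)*21 = 1316/5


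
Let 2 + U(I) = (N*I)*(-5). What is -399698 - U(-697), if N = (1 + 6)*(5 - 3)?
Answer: -448486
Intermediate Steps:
N = 14 (N = 7*2 = 14)
U(I) = -2 - 70*I (U(I) = -2 + (14*I)*(-5) = -2 - 70*I)
-399698 - U(-697) = -399698 - (-2 - 70*(-697)) = -399698 - (-2 + 48790) = -399698 - 1*48788 = -399698 - 48788 = -448486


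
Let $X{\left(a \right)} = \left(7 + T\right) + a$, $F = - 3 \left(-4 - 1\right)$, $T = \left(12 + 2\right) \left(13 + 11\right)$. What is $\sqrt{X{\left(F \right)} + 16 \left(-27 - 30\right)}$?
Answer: $i \sqrt{554} \approx 23.537 i$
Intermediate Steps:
$T = 336$ ($T = 14 \cdot 24 = 336$)
$F = 15$ ($F = \left(-3\right) \left(-5\right) = 15$)
$X{\left(a \right)} = 343 + a$ ($X{\left(a \right)} = \left(7 + 336\right) + a = 343 + a$)
$\sqrt{X{\left(F \right)} + 16 \left(-27 - 30\right)} = \sqrt{\left(343 + 15\right) + 16 \left(-27 - 30\right)} = \sqrt{358 + 16 \left(-57\right)} = \sqrt{358 - 912} = \sqrt{-554} = i \sqrt{554}$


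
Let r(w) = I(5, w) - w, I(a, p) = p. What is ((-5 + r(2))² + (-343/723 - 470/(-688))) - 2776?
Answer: -684154799/248712 ≈ -2750.8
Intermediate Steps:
r(w) = 0 (r(w) = w - w = 0)
((-5 + r(2))² + (-343/723 - 470/(-688))) - 2776 = ((-5 + 0)² + (-343/723 - 470/(-688))) - 2776 = ((-5)² + (-343*1/723 - 470*(-1/688))) - 2776 = (25 + (-343/723 + 235/344)) - 2776 = (25 + 51913/248712) - 2776 = 6269713/248712 - 2776 = -684154799/248712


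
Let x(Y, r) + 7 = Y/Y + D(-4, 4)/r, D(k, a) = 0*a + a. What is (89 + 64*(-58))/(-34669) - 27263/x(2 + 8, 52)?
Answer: 12287631282/2669513 ≈ 4602.9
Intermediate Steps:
D(k, a) = a (D(k, a) = 0 + a = a)
x(Y, r) = -6 + 4/r (x(Y, r) = -7 + (Y/Y + 4/r) = -7 + (1 + 4/r) = -6 + 4/r)
(89 + 64*(-58))/(-34669) - 27263/x(2 + 8, 52) = (89 + 64*(-58))/(-34669) - 27263/(-6 + 4/52) = (89 - 3712)*(-1/34669) - 27263/(-6 + 4*(1/52)) = -3623*(-1/34669) - 27263/(-6 + 1/13) = 3623/34669 - 27263/(-77/13) = 3623/34669 - 27263*(-13/77) = 3623/34669 + 354419/77 = 12287631282/2669513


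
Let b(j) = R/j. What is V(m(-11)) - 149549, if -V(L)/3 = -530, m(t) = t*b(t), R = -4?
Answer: -147959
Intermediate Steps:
b(j) = -4/j
m(t) = -4 (m(t) = t*(-4/t) = -4)
V(L) = 1590 (V(L) = -3*(-530) = 1590)
V(m(-11)) - 149549 = 1590 - 149549 = -147959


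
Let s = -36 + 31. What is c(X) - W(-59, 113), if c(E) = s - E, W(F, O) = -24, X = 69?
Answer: -50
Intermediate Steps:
s = -5
c(E) = -5 - E
c(X) - W(-59, 113) = (-5 - 1*69) - 1*(-24) = (-5 - 69) + 24 = -74 + 24 = -50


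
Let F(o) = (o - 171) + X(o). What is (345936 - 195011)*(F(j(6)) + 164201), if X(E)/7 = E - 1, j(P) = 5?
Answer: 24761208275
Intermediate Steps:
X(E) = -7 + 7*E (X(E) = 7*(E - 1) = 7*(-1 + E) = -7 + 7*E)
F(o) = -178 + 8*o (F(o) = (o - 171) + (-7 + 7*o) = (-171 + o) + (-7 + 7*o) = -178 + 8*o)
(345936 - 195011)*(F(j(6)) + 164201) = (345936 - 195011)*((-178 + 8*5) + 164201) = 150925*((-178 + 40) + 164201) = 150925*(-138 + 164201) = 150925*164063 = 24761208275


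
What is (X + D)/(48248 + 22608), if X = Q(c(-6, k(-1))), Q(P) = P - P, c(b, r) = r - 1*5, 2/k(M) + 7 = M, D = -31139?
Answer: -31139/70856 ≈ -0.43947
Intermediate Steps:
k(M) = 2/(-7 + M)
c(b, r) = -5 + r (c(b, r) = r - 5 = -5 + r)
Q(P) = 0
X = 0
(X + D)/(48248 + 22608) = (0 - 31139)/(48248 + 22608) = -31139/70856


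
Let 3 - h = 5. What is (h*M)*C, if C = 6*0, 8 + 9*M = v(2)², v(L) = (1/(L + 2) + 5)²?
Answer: 0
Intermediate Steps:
h = -2 (h = 3 - 1*5 = 3 - 5 = -2)
v(L) = (5 + 1/(2 + L))² (v(L) = (1/(2 + L) + 5)² = (5 + 1/(2 + L))²)
M = 192433/2304 (M = -8/9 + ((11 + 5*2)²/(2 + 2)²)²/9 = -8/9 + ((11 + 10)²/4²)²/9 = -8/9 + ((1/16)*21²)²/9 = -8/9 + ((1/16)*441)²/9 = -8/9 + (441/16)²/9 = -8/9 + (⅑)*(194481/256) = -8/9 + 21609/256 = 192433/2304 ≈ 83.521)
C = 0
(h*M)*C = -2*192433/2304*0 = -192433/1152*0 = 0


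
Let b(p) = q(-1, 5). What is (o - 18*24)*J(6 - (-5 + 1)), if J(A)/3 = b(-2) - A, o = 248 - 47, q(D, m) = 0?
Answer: 6930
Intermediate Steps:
o = 201
b(p) = 0
J(A) = -3*A (J(A) = 3*(0 - A) = 3*(-A) = -3*A)
(o - 18*24)*J(6 - (-5 + 1)) = (201 - 18*24)*(-3*(6 - (-5 + 1))) = (201 - 432)*(-3*(6 - 1*(-4))) = -(-693)*(6 + 4) = -(-693)*10 = -231*(-30) = 6930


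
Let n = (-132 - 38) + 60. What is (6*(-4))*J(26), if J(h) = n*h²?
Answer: 1784640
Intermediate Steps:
n = -110 (n = -170 + 60 = -110)
J(h) = -110*h²
(6*(-4))*J(26) = (6*(-4))*(-110*26²) = -(-2640)*676 = -24*(-74360) = 1784640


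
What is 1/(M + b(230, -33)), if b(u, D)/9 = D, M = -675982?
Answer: -1/676279 ≈ -1.4787e-6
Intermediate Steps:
b(u, D) = 9*D
1/(M + b(230, -33)) = 1/(-675982 + 9*(-33)) = 1/(-675982 - 297) = 1/(-676279) = -1/676279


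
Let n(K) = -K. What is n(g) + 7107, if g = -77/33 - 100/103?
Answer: 2197084/309 ≈ 7110.3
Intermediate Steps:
g = -1021/309 (g = -77*1/33 - 100*1/103 = -7/3 - 100/103 = -1021/309 ≈ -3.3042)
n(g) + 7107 = -1*(-1021/309) + 7107 = 1021/309 + 7107 = 2197084/309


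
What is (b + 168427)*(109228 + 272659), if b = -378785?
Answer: -80332985546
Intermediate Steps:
(b + 168427)*(109228 + 272659) = (-378785 + 168427)*(109228 + 272659) = -210358*381887 = -80332985546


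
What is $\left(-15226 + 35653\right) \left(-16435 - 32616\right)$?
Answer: $-1001964777$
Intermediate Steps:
$\left(-15226 + 35653\right) \left(-16435 - 32616\right) = 20427 \left(-49051\right) = -1001964777$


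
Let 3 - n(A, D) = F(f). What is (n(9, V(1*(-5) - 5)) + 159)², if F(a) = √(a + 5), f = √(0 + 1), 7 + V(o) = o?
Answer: (162 - √6)² ≈ 25456.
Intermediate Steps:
V(o) = -7 + o
f = 1 (f = √1 = 1)
F(a) = √(5 + a)
n(A, D) = 3 - √6 (n(A, D) = 3 - √(5 + 1) = 3 - √6)
(n(9, V(1*(-5) - 5)) + 159)² = ((3 - √6) + 159)² = (162 - √6)²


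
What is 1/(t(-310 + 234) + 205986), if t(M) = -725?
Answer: 1/205261 ≈ 4.8718e-6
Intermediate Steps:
1/(t(-310 + 234) + 205986) = 1/(-725 + 205986) = 1/205261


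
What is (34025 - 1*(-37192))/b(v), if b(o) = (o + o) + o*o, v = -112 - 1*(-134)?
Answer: 23739/176 ≈ 134.88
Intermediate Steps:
v = 22 (v = -112 + 134 = 22)
b(o) = o² + 2*o (b(o) = 2*o + o² = o² + 2*o)
(34025 - 1*(-37192))/b(v) = (34025 - 1*(-37192))/((22*(2 + 22))) = (34025 + 37192)/((22*24)) = 71217/528 = 71217*(1/528) = 23739/176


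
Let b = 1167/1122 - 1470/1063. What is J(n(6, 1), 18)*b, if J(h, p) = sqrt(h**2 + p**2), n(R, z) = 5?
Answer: -136273*sqrt(349)/397562 ≈ -6.4035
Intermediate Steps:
b = -136273/397562 (b = 1167*(1/1122) - 1470*1/1063 = 389/374 - 1470/1063 = -136273/397562 ≈ -0.34277)
J(n(6, 1), 18)*b = sqrt(5**2 + 18**2)*(-136273/397562) = sqrt(25 + 324)*(-136273/397562) = sqrt(349)*(-136273/397562) = -136273*sqrt(349)/397562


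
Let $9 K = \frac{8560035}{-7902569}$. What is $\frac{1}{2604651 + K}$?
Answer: $\frac{7902569}{20583433297304} \approx 3.8393 \cdot 10^{-7}$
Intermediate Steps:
$K = - \frac{951115}{7902569}$ ($K = \frac{8560035 \frac{1}{-7902569}}{9} = \frac{8560035 \left(- \frac{1}{7902569}\right)}{9} = \frac{1}{9} \left(- \frac{8560035}{7902569}\right) = - \frac{951115}{7902569} \approx -0.12036$)
$\frac{1}{2604651 + K} = \frac{1}{2604651 - \frac{951115}{7902569}} = \frac{1}{\frac{20583433297304}{7902569}} = \frac{7902569}{20583433297304}$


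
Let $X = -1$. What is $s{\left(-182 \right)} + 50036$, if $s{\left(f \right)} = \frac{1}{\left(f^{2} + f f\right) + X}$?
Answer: $\frac{3314734893}{66247} \approx 50036.0$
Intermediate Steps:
$s{\left(f \right)} = \frac{1}{-1 + 2 f^{2}}$ ($s{\left(f \right)} = \frac{1}{\left(f^{2} + f f\right) - 1} = \frac{1}{\left(f^{2} + f^{2}\right) - 1} = \frac{1}{2 f^{2} - 1} = \frac{1}{-1 + 2 f^{2}}$)
$s{\left(-182 \right)} + 50036 = \frac{1}{-1 + 2 \left(-182\right)^{2}} + 50036 = \frac{1}{-1 + 2 \cdot 33124} + 50036 = \frac{1}{-1 + 66248} + 50036 = \frac{1}{66247} + 50036 = \frac{3314734893}{66247}$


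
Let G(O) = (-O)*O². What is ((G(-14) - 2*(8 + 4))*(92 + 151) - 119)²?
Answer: 436710827281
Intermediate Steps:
G(O) = -O³
((G(-14) - 2*(8 + 4))*(92 + 151) - 119)² = ((-1*(-14)³ - 2*(8 + 4))*(92 + 151) - 119)² = ((-1*(-2744) - 2*12)*243 - 119)² = ((2744 - 24)*243 - 119)² = (2720*243 - 119)² = (660960 - 119)² = 660841² = 436710827281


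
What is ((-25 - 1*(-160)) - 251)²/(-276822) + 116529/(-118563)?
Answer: -5642195761/5470141131 ≈ -1.0315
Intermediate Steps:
((-25 - 1*(-160)) - 251)²/(-276822) + 116529/(-118563) = ((-25 + 160) - 251)²*(-1/276822) + 116529*(-1/118563) = (135 - 251)²*(-1/276822) - 38843/39521 = (-116)²*(-1/276822) - 38843/39521 = 13456*(-1/276822) - 38843/39521 = -6728/138411 - 38843/39521 = -5642195761/5470141131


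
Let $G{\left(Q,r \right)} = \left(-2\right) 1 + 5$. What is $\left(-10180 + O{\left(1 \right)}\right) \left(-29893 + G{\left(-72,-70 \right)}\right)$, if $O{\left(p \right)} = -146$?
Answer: $308644140$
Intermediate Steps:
$G{\left(Q,r \right)} = 3$ ($G{\left(Q,r \right)} = -2 + 5 = 3$)
$\left(-10180 + O{\left(1 \right)}\right) \left(-29893 + G{\left(-72,-70 \right)}\right) = \left(-10180 - 146\right) \left(-29893 + 3\right) = \left(-10326\right) \left(-29890\right) = 308644140$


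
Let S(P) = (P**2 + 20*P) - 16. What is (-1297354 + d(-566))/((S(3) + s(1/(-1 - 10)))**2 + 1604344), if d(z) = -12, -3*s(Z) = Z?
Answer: -100916541/125013794 ≈ -0.80724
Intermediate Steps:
S(P) = -16 + P**2 + 20*P
s(Z) = -Z/3
(-1297354 + d(-566))/((S(3) + s(1/(-1 - 10)))**2 + 1604344) = (-1297354 - 12)/(((-16 + 3**2 + 20*3) - 1/(3*(-1 - 10)))**2 + 1604344) = -1297366/(((-16 + 9 + 60) - 1/3/(-11))**2 + 1604344) = -1297366/((53 - 1/3*(-1/11))**2 + 1604344) = -1297366/((53 + 1/33)**2 + 1604344) = -1297366/((1750/33)**2 + 1604344) = -1297366/(3062500/1089 + 1604344) = -1297366/1750193116/1089 = -1297366*1089/1750193116 = -100916541/125013794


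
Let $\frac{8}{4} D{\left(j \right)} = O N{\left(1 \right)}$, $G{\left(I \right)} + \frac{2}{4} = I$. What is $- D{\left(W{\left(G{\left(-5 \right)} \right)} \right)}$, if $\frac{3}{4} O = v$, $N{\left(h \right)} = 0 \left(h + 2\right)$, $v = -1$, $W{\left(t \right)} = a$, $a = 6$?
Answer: $0$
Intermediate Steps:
$G{\left(I \right)} = - \frac{1}{2} + I$
$W{\left(t \right)} = 6$
$N{\left(h \right)} = 0$ ($N{\left(h \right)} = 0 \left(2 + h\right) = 0$)
$O = - \frac{4}{3}$ ($O = \frac{4}{3} \left(-1\right) = - \frac{4}{3} \approx -1.3333$)
$D{\left(j \right)} = 0$ ($D{\left(j \right)} = \frac{\left(- \frac{4}{3}\right) 0}{2} = \frac{1}{2} \cdot 0 = 0$)
$- D{\left(W{\left(G{\left(-5 \right)} \right)} \right)} = \left(-1\right) 0 = 0$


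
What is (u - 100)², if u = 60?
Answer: 1600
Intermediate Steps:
(u - 100)² = (60 - 100)² = (-40)² = 1600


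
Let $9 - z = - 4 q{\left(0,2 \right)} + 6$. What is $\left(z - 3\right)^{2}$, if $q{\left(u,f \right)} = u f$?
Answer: $0$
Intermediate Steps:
$q{\left(u,f \right)} = f u$
$z = 3$ ($z = 9 - \left(- 4 \cdot 2 \cdot 0 + 6\right) = 9 - \left(\left(-4\right) 0 + 6\right) = 9 - \left(0 + 6\right) = 9 - 6 = 3$)
$\left(z - 3\right)^{2} = \left(3 - 3\right)^{2} = 0^{2} = 0$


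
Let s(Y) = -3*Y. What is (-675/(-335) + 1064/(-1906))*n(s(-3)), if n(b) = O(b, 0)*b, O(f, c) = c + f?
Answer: 7533891/63851 ≈ 117.99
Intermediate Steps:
n(b) = b² (n(b) = (0 + b)*b = b*b = b²)
(-675/(-335) + 1064/(-1906))*n(s(-3)) = (-675/(-335) + 1064/(-1906))*(-3*(-3))² = (-675*(-1/335) + 1064*(-1/1906))*9² = (135/67 - 532/953)*81 = (93011/63851)*81 = 7533891/63851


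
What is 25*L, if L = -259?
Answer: -6475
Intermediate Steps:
25*L = 25*(-259) = -6475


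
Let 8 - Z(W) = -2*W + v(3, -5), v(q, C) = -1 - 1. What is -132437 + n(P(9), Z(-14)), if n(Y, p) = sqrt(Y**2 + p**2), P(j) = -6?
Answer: -132437 + 6*sqrt(10) ≈ -1.3242e+5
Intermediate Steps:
v(q, C) = -2
Z(W) = 10 + 2*W (Z(W) = 8 - (-2*W - 2) = 8 - (-2 - 2*W) = 8 + (2 + 2*W) = 10 + 2*W)
-132437 + n(P(9), Z(-14)) = -132437 + sqrt((-6)**2 + (10 + 2*(-14))**2) = -132437 + sqrt(36 + (10 - 28)**2) = -132437 + sqrt(36 + (-18)**2) = -132437 + sqrt(36 + 324) = -132437 + sqrt(360) = -132437 + 6*sqrt(10)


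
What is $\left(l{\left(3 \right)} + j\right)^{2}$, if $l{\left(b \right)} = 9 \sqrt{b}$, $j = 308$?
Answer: $95107 + 5544 \sqrt{3} \approx 1.0471 \cdot 10^{5}$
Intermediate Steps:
$\left(l{\left(3 \right)} + j\right)^{2} = \left(9 \sqrt{3} + 308\right)^{2} = \left(308 + 9 \sqrt{3}\right)^{2}$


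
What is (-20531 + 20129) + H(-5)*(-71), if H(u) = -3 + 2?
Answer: -331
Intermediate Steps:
H(u) = -1
(-20531 + 20129) + H(-5)*(-71) = (-20531 + 20129) - 1*(-71) = -402 + 71 = -331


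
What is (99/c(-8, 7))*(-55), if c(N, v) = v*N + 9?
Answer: 5445/47 ≈ 115.85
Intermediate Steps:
c(N, v) = 9 + N*v (c(N, v) = N*v + 9 = 9 + N*v)
(99/c(-8, 7))*(-55) = (99/(9 - 8*7))*(-55) = (99/(9 - 56))*(-55) = (99/(-47))*(-55) = (99*(-1/47))*(-55) = -99/47*(-55) = 5445/47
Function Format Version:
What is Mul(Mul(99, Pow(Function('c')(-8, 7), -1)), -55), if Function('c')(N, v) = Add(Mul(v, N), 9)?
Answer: Rational(5445, 47) ≈ 115.85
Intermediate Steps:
Function('c')(N, v) = Add(9, Mul(N, v)) (Function('c')(N, v) = Add(Mul(N, v), 9) = Add(9, Mul(N, v)))
Mul(Mul(99, Pow(Function('c')(-8, 7), -1)), -55) = Mul(Mul(99, Pow(Add(9, Mul(-8, 7)), -1)), -55) = Mul(Mul(99, Pow(Add(9, -56), -1)), -55) = Mul(Mul(99, Pow(-47, -1)), -55) = Mul(Mul(99, Rational(-1, 47)), -55) = Mul(Rational(-99, 47), -55) = Rational(5445, 47)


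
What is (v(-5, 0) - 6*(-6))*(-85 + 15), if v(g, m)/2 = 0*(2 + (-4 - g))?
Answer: -2520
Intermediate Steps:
v(g, m) = 0 (v(g, m) = 2*(0*(2 + (-4 - g))) = 2*(0*(-2 - g)) = 2*0 = 0)
(v(-5, 0) - 6*(-6))*(-85 + 15) = (0 - 6*(-6))*(-85 + 15) = (0 + 36)*(-70) = 36*(-70) = -2520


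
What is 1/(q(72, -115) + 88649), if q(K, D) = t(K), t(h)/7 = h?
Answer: 1/89153 ≈ 1.1217e-5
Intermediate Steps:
t(h) = 7*h
q(K, D) = 7*K
1/(q(72, -115) + 88649) = 1/(7*72 + 88649) = 1/(504 + 88649) = 1/89153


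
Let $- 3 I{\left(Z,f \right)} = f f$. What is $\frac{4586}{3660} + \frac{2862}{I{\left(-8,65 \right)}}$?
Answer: $- \frac{1204891}{1546350} \approx -0.77918$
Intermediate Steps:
$I{\left(Z,f \right)} = - \frac{f^{2}}{3}$ ($I{\left(Z,f \right)} = - \frac{f f}{3} = - \frac{f^{2}}{3}$)
$\frac{4586}{3660} + \frac{2862}{I{\left(-8,65 \right)}} = \frac{4586}{3660} + \frac{2862}{\left(- \frac{1}{3}\right) 65^{2}} = 4586 \cdot \frac{1}{3660} + \frac{2862}{\left(- \frac{1}{3}\right) 4225} = \frac{2293}{1830} + \frac{2862}{- \frac{4225}{3}} = \frac{2293}{1830} + 2862 \left(- \frac{3}{4225}\right) = \frac{2293}{1830} - \frac{8586}{4225} = - \frac{1204891}{1546350}$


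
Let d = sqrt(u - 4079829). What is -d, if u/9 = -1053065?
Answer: -I*sqrt(13557414) ≈ -3682.0*I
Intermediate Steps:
u = -9477585 (u = 9*(-1053065) = -9477585)
d = I*sqrt(13557414) (d = sqrt(-9477585 - 4079829) = sqrt(-13557414) = I*sqrt(13557414) ≈ 3682.0*I)
-d = -I*sqrt(13557414)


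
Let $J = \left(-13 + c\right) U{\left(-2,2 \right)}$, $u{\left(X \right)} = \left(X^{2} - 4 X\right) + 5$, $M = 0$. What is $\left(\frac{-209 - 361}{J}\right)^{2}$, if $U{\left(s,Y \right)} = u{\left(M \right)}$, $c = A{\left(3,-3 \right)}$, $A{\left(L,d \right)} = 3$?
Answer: $\frac{3249}{25} \approx 129.96$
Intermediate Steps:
$c = 3$
$u{\left(X \right)} = 5 + X^{2} - 4 X$
$U{\left(s,Y \right)} = 5$ ($U{\left(s,Y \right)} = 5 + 0^{2} - 0 = 5 + 0 + 0 = 5$)
$J = -50$ ($J = \left(-13 + 3\right) 5 = \left(-10\right) 5 = -50$)
$\left(\frac{-209 - 361}{J}\right)^{2} = \left(\frac{-209 - 361}{-50}\right)^{2} = \left(\left(-209 - 361\right) \left(- \frac{1}{50}\right)\right)^{2} = \left(\left(-570\right) \left(- \frac{1}{50}\right)\right)^{2} = \left(\frac{57}{5}\right)^{2} = \frac{3249}{25}$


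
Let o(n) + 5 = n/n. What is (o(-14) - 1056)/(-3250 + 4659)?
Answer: -1060/1409 ≈ -0.75231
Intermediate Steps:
o(n) = -4 (o(n) = -5 + n/n = -5 + 1 = -4)
(o(-14) - 1056)/(-3250 + 4659) = (-4 - 1056)/(-3250 + 4659) = -1060/1409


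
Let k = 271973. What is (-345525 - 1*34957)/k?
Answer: -380482/271973 ≈ -1.3990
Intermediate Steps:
(-345525 - 1*34957)/k = (-345525 - 1*34957)/271973 = (-345525 - 34957)*(1/271973) = -380482*1/271973 = -380482/271973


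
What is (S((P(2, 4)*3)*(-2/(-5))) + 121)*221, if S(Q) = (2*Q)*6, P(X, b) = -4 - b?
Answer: 6409/5 ≈ 1281.8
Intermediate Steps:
S(Q) = 12*Q
(S((P(2, 4)*3)*(-2/(-5))) + 121)*221 = (12*(((-4 - 1*4)*3)*(-2/(-5))) + 121)*221 = (12*(((-4 - 4)*3)*(-2*(-1/5))) + 121)*221 = (12*(-8*3*(2/5)) + 121)*221 = (12*(-24*2/5) + 121)*221 = (12*(-48/5) + 121)*221 = (-576/5 + 121)*221 = (29/5)*221 = 6409/5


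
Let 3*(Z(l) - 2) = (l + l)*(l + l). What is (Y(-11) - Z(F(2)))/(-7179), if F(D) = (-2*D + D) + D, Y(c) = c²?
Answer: -119/7179 ≈ -0.016576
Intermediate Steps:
F(D) = 0 (F(D) = -D + D = 0)
Z(l) = 2 + 4*l²/3 (Z(l) = 2 + ((l + l)*(l + l))/3 = 2 + ((2*l)*(2*l))/3 = 2 + (4*l²)/3 = 2 + 4*l²/3)
(Y(-11) - Z(F(2)))/(-7179) = ((-11)² - (2 + (4/3)*0²))/(-7179) = (121 - (2 + (4/3)*0))*(-1/7179) = (121 - (2 + 0))*(-1/7179) = (121 - 1*2)*(-1/7179) = (121 - 2)*(-1/7179) = 119*(-1/7179) = -119/7179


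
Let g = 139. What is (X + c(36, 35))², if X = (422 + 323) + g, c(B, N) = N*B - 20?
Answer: 4511376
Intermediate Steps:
c(B, N) = -20 + B*N (c(B, N) = B*N - 20 = -20 + B*N)
X = 884 (X = (422 + 323) + 139 = 745 + 139 = 884)
(X + c(36, 35))² = (884 + (-20 + 36*35))² = (884 + (-20 + 1260))² = (884 + 1240)² = 2124² = 4511376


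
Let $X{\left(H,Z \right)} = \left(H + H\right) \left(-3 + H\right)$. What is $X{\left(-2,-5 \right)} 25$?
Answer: $500$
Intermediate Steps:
$X{\left(H,Z \right)} = 2 H \left(-3 + H\right)$
$X{\left(-2,-5 \right)} 25 = 2 \left(-2\right) \left(-3 - 2\right) 25 = 2 \left(-2\right) \left(-5\right) 25 = 20 \cdot 25 = 500$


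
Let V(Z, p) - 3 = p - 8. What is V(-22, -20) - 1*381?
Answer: -406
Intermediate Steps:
V(Z, p) = -5 + p (V(Z, p) = 3 + (p - 8) = 3 + (-8 + p) = -5 + p)
V(-22, -20) - 1*381 = (-5 - 20) - 1*381 = -25 - 381 = -406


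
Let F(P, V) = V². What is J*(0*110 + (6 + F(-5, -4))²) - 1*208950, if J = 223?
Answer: -101018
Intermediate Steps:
J*(0*110 + (6 + F(-5, -4))²) - 1*208950 = 223*(0*110 + (6 + (-4)²)²) - 1*208950 = 223*(0 + (6 + 16)²) - 208950 = 223*(0 + 22²) - 208950 = 223*(0 + 484) - 208950 = 223*484 - 208950 = 107932 - 208950 = -101018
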